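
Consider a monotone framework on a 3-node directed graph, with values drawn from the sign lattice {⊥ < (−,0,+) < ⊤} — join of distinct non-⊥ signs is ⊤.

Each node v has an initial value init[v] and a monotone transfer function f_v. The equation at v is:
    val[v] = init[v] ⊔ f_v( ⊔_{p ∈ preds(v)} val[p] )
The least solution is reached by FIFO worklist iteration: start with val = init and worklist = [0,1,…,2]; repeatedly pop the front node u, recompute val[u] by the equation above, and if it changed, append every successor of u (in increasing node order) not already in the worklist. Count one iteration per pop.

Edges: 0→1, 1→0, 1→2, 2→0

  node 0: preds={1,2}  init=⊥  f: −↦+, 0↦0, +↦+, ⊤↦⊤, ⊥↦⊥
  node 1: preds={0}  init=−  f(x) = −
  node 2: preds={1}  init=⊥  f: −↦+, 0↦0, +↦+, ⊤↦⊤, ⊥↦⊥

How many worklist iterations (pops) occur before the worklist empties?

5

Trace (5 dequeues):
  [1] u=0 | in − | out + | prev ⊥ | push {}
  [2] u=1 | in + | out − | ==
  [3] u=2 | in − | out + | prev ⊥ | push {0}
  [4] u=0 | in ⊤ | out ⊤ | prev + | push {1}
  [5] u=1 | in ⊤ | out − | ==

Converged values:
  [0] ⊤
  [1] −
  [2] +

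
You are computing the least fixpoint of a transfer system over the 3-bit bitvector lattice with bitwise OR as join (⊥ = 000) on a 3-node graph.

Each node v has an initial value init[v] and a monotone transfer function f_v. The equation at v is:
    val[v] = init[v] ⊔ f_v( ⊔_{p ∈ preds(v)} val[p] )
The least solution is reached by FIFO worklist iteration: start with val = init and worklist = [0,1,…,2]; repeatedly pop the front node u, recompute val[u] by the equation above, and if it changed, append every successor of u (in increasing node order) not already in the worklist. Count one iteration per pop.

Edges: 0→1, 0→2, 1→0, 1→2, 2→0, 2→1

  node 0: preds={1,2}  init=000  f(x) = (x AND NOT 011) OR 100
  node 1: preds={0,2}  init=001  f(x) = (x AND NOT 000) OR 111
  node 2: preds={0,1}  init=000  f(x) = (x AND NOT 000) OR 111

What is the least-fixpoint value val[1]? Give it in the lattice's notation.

111

Trace (5 dequeues):
  [1] u=0 | in 001 | out 100 | prev 000 | push {}
  [2] u=1 | in 100 | out 111 | prev 001 | push {0}
  [3] u=2 | in 111 | out 111 | prev 000 | push {1}
  [4] u=0 | in 111 | out 100 | ==
  [5] u=1 | in 111 | out 111 | ==

Converged values:
  [0] 100
  [1] 111
  [2] 111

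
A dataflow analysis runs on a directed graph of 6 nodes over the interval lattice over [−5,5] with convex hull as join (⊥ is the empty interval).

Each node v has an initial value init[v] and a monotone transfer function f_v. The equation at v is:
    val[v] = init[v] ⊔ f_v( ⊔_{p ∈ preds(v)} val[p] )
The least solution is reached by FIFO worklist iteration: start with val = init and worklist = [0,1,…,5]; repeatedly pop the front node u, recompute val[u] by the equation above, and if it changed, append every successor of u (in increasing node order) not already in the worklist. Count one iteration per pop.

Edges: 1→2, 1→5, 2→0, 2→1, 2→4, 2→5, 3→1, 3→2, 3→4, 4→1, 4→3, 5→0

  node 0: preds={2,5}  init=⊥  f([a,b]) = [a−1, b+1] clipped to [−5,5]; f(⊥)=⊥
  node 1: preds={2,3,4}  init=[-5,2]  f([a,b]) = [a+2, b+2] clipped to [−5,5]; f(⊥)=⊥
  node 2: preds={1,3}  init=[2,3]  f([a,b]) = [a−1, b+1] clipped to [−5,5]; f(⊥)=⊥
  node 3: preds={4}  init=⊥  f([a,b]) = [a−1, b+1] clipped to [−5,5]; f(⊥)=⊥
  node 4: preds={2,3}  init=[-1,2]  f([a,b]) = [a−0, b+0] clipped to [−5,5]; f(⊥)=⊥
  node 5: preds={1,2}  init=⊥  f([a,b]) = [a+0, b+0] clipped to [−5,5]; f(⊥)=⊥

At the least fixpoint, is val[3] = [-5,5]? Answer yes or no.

Iteration log — 13 steps:
  step 1. node 0  ⊔preds=[2,3]  new=[1,4]  old=⊥  +wl: 
  step 2. node 1  ⊔preds=[-1,3]  new=[-5,5]  old=[-5,2]  +wl: 
  step 3. node 2  ⊔preds=[-5,5]  new=[-5,5]  old=[2,3]  +wl: 0,1
  step 4. node 3  ⊔preds=[-1,2]  new=[-2,3]  old=⊥  +wl: 2
  step 5. node 4  ⊔preds=[-5,5]  new=[-5,5]  old=[-1,2]  +wl: 3
  step 6. node 5  ⊔preds=[-5,5]  new=[-5,5]  old=⊥  +wl: 
  step 7. node 0  ⊔preds=[-5,5]  new=[-5,5]  old=[1,4]  +wl: 
  step 8. node 1  ⊔preds=[-5,5]  new=[-5,5]  stable
  step 9. node 2  ⊔preds=[-5,5]  new=[-5,5]  stable
  step 10. node 3  ⊔preds=[-5,5]  new=[-5,5]  old=[-2,3]  +wl: 1,2,4
  step 11. node 1  ⊔preds=[-5,5]  new=[-5,5]  stable
  step 12. node 2  ⊔preds=[-5,5]  new=[-5,5]  stable
  step 13. node 4  ⊔preds=[-5,5]  new=[-5,5]  stable

Least fixpoint reached:
  node 0: [-5,5]
  node 1: [-5,5]
  node 2: [-5,5]
  node 3: [-5,5]
  node 4: [-5,5]
  node 5: [-5,5]

yes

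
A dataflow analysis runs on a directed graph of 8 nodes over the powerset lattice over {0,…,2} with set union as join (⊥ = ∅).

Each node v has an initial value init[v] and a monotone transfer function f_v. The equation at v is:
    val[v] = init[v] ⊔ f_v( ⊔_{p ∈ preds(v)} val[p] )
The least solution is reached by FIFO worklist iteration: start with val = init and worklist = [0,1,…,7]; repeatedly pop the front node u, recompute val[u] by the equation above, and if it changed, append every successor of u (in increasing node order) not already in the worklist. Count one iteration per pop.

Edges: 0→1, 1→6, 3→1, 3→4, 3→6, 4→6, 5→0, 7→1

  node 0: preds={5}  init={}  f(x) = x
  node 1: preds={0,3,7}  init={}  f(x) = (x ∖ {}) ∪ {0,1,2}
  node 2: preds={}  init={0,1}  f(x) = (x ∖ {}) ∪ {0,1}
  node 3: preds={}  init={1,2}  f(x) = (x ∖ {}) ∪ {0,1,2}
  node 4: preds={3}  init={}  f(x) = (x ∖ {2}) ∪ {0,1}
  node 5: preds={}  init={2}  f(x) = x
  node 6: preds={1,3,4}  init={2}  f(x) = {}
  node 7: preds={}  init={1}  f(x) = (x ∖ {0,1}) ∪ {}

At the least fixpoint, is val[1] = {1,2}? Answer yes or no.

Iteration log — 9 steps:
  step 1. node 0  ⊔preds={2}  new={2}  old={}  +wl: 
  step 2. node 1  ⊔preds={1,2}  new={0,1,2}  old={}  +wl: 
  step 3. node 2  ⊔preds={}  new={0,1}  stable
  step 4. node 3  ⊔preds={}  new={0,1,2}  old={1,2}  +wl: 1
  step 5. node 4  ⊔preds={0,1,2}  new={0,1}  old={}  +wl: 
  step 6. node 5  ⊔preds={}  new={2}  stable
  step 7. node 6  ⊔preds={0,1,2}  new={2}  stable
  step 8. node 7  ⊔preds={}  new={1}  stable
  step 9. node 1  ⊔preds={0,1,2}  new={0,1,2}  stable

Least fixpoint reached:
  node 0: {2}
  node 1: {0,1,2}
  node 2: {0,1}
  node 3: {0,1,2}
  node 4: {0,1}
  node 5: {2}
  node 6: {2}
  node 7: {1}

no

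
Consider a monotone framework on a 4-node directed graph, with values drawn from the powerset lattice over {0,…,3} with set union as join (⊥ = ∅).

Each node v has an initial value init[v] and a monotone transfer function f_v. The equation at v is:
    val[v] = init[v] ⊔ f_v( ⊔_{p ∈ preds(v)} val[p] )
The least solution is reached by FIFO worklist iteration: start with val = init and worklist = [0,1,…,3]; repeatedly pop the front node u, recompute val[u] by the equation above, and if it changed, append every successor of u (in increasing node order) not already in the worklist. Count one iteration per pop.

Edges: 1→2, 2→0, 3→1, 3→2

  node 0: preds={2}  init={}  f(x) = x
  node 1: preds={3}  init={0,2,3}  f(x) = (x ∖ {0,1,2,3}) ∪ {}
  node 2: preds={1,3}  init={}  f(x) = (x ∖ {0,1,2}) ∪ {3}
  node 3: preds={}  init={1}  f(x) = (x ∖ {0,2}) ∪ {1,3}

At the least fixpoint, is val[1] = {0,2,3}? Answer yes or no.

Trace (7 dequeues):
  [1] u=0 | in {} | out {} | ==
  [2] u=1 | in {1} | out {0,2,3} | ==
  [3] u=2 | in {0,1,2,3} | out {3} | prev {} | push {0}
  [4] u=3 | in {} | out {1,3} | prev {1} | push {1,2}
  [5] u=0 | in {3} | out {3} | prev {} | push {}
  [6] u=1 | in {1,3} | out {0,2,3} | ==
  [7] u=2 | in {0,1,2,3} | out {3} | ==

Converged values:
  [0] {3}
  [1] {0,2,3}
  [2] {3}
  [3] {1,3}

yes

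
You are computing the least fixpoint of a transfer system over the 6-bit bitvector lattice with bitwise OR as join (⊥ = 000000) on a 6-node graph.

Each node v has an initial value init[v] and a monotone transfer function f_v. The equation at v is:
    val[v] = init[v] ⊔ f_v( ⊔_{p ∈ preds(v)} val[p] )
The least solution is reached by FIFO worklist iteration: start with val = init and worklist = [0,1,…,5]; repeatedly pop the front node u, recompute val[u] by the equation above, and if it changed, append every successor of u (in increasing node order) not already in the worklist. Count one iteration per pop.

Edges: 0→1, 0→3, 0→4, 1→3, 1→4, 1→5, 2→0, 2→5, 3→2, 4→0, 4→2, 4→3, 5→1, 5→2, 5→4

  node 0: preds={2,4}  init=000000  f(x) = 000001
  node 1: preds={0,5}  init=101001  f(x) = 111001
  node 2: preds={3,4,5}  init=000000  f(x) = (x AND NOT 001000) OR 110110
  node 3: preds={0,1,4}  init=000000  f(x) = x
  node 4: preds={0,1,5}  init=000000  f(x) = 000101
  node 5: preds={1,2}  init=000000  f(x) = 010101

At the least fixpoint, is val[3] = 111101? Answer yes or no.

Worklist (14 pops):
  #1 pop 0: in=000000 → 000001 (was 000000); enqueue []
  #2 pop 1: in=000001 → 111001 (was 101001); enqueue []
  #3 pop 2: in=000000 → 110110 (was 000000); enqueue [0]
  #4 pop 3: in=111001 → 111001 (was 000000); enqueue [2]
  #5 pop 4: in=111001 → 000101 (was 000000); enqueue [3]
  #6 pop 5: in=111111 → 010101 (was 000000); enqueue [1,4]
  #7 pop 0: in=110111 → 000001 (no change)
  #8 pop 2: in=111101 → 110111 (was 110110); enqueue [0,5]
  #9 pop 3: in=111101 → 111101 (was 111001); enqueue [2]
  #10 pop 1: in=010101 → 111001 (no change)
  #11 pop 4: in=111101 → 000101 (no change)
  #12 pop 0: in=110111 → 000001 (no change)
  #13 pop 5: in=111111 → 010101 (no change)
  #14 pop 2: in=111101 → 110111 (no change)

Fixpoint:
  val[0] = 000001
  val[1] = 111001
  val[2] = 110111
  val[3] = 111101
  val[4] = 000101
  val[5] = 010101

yes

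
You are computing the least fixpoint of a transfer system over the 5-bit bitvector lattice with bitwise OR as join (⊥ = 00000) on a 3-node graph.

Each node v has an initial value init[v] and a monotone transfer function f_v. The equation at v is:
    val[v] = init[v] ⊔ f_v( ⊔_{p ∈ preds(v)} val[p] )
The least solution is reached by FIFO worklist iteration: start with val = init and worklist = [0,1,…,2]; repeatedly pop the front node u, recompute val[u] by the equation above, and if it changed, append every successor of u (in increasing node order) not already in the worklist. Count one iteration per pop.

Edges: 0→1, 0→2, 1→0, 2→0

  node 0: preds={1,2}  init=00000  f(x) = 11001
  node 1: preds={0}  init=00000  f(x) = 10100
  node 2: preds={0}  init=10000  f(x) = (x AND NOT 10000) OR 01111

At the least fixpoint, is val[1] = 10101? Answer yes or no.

Worklist (4 pops):
  #1 pop 0: in=10000 → 11001 (was 00000); enqueue []
  #2 pop 1: in=11001 → 10100 (was 00000); enqueue [0]
  #3 pop 2: in=11001 → 11111 (was 10000); enqueue []
  #4 pop 0: in=11111 → 11001 (no change)

Fixpoint:
  val[0] = 11001
  val[1] = 10100
  val[2] = 11111

no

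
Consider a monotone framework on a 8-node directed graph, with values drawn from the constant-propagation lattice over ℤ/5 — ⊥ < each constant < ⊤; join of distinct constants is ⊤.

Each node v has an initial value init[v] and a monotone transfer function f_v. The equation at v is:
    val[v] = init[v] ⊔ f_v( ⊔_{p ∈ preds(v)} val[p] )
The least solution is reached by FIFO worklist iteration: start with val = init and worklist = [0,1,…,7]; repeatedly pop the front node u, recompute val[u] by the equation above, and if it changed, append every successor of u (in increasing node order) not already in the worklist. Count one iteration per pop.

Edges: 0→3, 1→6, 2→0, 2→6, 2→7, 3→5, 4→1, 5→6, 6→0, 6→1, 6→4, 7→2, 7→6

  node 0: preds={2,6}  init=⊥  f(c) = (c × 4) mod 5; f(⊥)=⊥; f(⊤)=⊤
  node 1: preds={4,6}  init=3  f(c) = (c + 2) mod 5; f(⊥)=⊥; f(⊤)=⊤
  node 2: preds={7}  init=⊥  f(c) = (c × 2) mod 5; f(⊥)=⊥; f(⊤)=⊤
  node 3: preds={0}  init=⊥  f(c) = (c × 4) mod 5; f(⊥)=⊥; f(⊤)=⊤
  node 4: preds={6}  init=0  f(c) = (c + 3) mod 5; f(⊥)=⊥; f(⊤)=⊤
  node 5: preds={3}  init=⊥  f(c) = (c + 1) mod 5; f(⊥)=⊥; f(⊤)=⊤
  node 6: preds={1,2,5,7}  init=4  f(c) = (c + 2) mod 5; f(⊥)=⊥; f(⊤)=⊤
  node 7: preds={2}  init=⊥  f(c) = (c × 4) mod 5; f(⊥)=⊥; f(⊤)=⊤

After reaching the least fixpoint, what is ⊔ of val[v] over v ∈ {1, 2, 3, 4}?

Trace (14 dequeues):
  [1] u=0 | in 4 | out 1 | prev ⊥ | push {}
  [2] u=1 | in ⊤ | out ⊤ | prev 3 | push {}
  [3] u=2 | in ⊥ | out ⊥ | ==
  [4] u=3 | in 1 | out 4 | prev ⊥ | push {}
  [5] u=4 | in 4 | out ⊤ | prev 0 | push {1}
  [6] u=5 | in 4 | out 0 | prev ⊥ | push {}
  [7] u=6 | in ⊤ | out ⊤ | prev 4 | push {0,4}
  [8] u=7 | in ⊥ | out ⊥ | ==
  [9] u=1 | in ⊤ | out ⊤ | ==
  [10] u=0 | in ⊤ | out ⊤ | prev 1 | push {3}
  [11] u=4 | in ⊤ | out ⊤ | ==
  [12] u=3 | in ⊤ | out ⊤ | prev 4 | push {5}
  [13] u=5 | in ⊤ | out ⊤ | prev 0 | push {6}
  [14] u=6 | in ⊤ | out ⊤ | ==

Converged values:
  [0] ⊤
  [1] ⊤
  [2] ⊥
  [3] ⊤
  [4] ⊤
  [5] ⊤
  [6] ⊤
  [7] ⊥

⊤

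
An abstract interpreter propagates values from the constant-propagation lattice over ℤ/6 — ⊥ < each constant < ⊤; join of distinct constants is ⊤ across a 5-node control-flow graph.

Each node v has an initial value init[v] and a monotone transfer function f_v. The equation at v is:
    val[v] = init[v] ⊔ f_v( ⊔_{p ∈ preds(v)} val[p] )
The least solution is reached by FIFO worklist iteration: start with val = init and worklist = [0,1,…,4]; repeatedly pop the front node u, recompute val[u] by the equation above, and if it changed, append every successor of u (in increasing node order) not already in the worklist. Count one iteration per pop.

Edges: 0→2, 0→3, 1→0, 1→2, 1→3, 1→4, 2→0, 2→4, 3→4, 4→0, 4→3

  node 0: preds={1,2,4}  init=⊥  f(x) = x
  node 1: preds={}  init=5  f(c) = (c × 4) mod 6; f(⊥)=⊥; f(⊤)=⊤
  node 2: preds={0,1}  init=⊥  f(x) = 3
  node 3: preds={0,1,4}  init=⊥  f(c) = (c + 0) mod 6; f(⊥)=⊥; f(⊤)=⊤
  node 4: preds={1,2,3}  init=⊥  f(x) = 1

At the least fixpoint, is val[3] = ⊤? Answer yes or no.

yes

Iteration log — 9 steps:
  step 1. node 0  ⊔preds=5  new=5  old=⊥  +wl: 
  step 2. node 1  ⊔preds=⊥  new=5  stable
  step 3. node 2  ⊔preds=5  new=3  old=⊥  +wl: 0
  step 4. node 3  ⊔preds=5  new=5  old=⊥  +wl: 
  step 5. node 4  ⊔preds=⊤  new=1  old=⊥  +wl: 3
  step 6. node 0  ⊔preds=⊤  new=⊤  old=5  +wl: 2
  step 7. node 3  ⊔preds=⊤  new=⊤  old=5  +wl: 4
  step 8. node 2  ⊔preds=⊤  new=3  stable
  step 9. node 4  ⊔preds=⊤  new=1  stable

Least fixpoint reached:
  node 0: ⊤
  node 1: 5
  node 2: 3
  node 3: ⊤
  node 4: 1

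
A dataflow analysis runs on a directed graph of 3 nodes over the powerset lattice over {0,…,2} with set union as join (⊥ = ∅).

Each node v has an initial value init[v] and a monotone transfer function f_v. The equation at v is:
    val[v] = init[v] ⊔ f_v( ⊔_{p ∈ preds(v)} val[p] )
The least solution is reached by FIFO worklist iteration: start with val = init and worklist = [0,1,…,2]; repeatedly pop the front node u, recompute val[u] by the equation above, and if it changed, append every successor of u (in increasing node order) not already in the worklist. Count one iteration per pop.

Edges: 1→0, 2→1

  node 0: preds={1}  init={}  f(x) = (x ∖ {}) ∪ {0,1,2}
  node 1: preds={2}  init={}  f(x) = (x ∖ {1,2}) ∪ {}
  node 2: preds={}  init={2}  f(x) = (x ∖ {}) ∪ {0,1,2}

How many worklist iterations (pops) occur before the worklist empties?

5

Iteration log — 5 steps:
  step 1. node 0  ⊔preds={}  new={0,1,2}  old={}  +wl: 
  step 2. node 1  ⊔preds={2}  new={}  stable
  step 3. node 2  ⊔preds={}  new={0,1,2}  old={2}  +wl: 1
  step 4. node 1  ⊔preds={0,1,2}  new={0}  old={}  +wl: 0
  step 5. node 0  ⊔preds={0}  new={0,1,2}  stable

Least fixpoint reached:
  node 0: {0,1,2}
  node 1: {0}
  node 2: {0,1,2}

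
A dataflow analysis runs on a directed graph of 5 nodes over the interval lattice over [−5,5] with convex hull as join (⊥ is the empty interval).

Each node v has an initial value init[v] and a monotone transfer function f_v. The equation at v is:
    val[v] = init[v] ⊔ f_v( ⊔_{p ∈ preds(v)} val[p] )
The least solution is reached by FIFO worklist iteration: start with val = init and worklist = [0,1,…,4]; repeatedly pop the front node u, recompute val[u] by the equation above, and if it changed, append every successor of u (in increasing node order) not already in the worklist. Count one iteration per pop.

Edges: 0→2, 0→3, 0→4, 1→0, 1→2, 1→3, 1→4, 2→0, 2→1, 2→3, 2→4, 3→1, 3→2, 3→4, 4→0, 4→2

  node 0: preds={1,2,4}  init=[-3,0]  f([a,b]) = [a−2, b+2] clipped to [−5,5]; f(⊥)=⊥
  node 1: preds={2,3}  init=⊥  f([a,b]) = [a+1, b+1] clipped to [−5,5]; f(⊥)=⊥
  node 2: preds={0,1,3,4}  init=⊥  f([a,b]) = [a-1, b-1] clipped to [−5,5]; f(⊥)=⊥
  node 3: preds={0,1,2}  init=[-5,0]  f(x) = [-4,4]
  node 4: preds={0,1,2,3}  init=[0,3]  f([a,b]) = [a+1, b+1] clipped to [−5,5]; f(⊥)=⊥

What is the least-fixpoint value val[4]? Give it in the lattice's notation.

Worklist (11 pops):
  #1 pop 0: in=[0,3] → [-3,5] (was [-3,0]); enqueue []
  #2 pop 1: in=[-5,0] → [-4,1] (was ⊥); enqueue [0]
  #3 pop 2: in=[-5,5] → [-5,4] (was ⊥); enqueue [1]
  #4 pop 3: in=[-5,5] → [-5,4] (was [-5,0]); enqueue [2]
  #5 pop 4: in=[-5,5] → [-4,5] (was [0,3]); enqueue []
  #6 pop 0: in=[-5,5] → [-5,5] (was [-3,5]); enqueue [3,4]
  #7 pop 1: in=[-5,4] → [-4,5] (was [-4,1]); enqueue [0]
  #8 pop 2: in=[-5,5] → [-5,4] (no change)
  #9 pop 3: in=[-5,5] → [-5,4] (no change)
  #10 pop 4: in=[-5,5] → [-4,5] (no change)
  #11 pop 0: in=[-5,5] → [-5,5] (no change)

Fixpoint:
  val[0] = [-5,5]
  val[1] = [-4,5]
  val[2] = [-5,4]
  val[3] = [-5,4]
  val[4] = [-4,5]

[-4,5]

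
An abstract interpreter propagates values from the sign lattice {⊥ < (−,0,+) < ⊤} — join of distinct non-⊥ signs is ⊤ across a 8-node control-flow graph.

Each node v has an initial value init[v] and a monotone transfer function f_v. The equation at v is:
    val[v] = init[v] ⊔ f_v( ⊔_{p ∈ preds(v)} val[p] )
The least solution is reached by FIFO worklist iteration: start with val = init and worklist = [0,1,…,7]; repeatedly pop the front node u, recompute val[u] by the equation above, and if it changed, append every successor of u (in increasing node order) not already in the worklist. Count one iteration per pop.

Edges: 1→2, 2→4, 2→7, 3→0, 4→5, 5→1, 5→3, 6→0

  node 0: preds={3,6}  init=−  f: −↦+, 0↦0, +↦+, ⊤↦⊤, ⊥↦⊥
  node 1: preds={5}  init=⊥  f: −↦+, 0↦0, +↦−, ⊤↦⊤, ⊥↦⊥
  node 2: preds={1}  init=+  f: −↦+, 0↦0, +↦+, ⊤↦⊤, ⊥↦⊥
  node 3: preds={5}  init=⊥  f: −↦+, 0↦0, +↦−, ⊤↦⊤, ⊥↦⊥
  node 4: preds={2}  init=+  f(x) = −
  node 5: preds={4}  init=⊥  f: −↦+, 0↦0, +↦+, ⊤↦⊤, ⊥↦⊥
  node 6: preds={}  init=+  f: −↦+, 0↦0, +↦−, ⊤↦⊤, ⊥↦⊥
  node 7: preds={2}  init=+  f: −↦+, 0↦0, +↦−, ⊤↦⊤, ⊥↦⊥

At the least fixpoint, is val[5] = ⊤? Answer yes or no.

yes

Iteration log — 14 steps:
  step 1. node 0  ⊔preds=+  new=⊤  old=−  +wl: 
  step 2. node 1  ⊔preds=⊥  new=⊥  stable
  step 3. node 2  ⊔preds=⊥  new=+  stable
  step 4. node 3  ⊔preds=⊥  new=⊥  stable
  step 5. node 4  ⊔preds=+  new=⊤  old=+  +wl: 
  step 6. node 5  ⊔preds=⊤  new=⊤  old=⊥  +wl: 1,3
  step 7. node 6  ⊔preds=⊥  new=+  stable
  step 8. node 7  ⊔preds=+  new=⊤  old=+  +wl: 
  step 9. node 1  ⊔preds=⊤  new=⊤  old=⊥  +wl: 2
  step 10. node 3  ⊔preds=⊤  new=⊤  old=⊥  +wl: 0
  step 11. node 2  ⊔preds=⊤  new=⊤  old=+  +wl: 4,7
  step 12. node 0  ⊔preds=⊤  new=⊤  stable
  step 13. node 4  ⊔preds=⊤  new=⊤  stable
  step 14. node 7  ⊔preds=⊤  new=⊤  stable

Least fixpoint reached:
  node 0: ⊤
  node 1: ⊤
  node 2: ⊤
  node 3: ⊤
  node 4: ⊤
  node 5: ⊤
  node 6: +
  node 7: ⊤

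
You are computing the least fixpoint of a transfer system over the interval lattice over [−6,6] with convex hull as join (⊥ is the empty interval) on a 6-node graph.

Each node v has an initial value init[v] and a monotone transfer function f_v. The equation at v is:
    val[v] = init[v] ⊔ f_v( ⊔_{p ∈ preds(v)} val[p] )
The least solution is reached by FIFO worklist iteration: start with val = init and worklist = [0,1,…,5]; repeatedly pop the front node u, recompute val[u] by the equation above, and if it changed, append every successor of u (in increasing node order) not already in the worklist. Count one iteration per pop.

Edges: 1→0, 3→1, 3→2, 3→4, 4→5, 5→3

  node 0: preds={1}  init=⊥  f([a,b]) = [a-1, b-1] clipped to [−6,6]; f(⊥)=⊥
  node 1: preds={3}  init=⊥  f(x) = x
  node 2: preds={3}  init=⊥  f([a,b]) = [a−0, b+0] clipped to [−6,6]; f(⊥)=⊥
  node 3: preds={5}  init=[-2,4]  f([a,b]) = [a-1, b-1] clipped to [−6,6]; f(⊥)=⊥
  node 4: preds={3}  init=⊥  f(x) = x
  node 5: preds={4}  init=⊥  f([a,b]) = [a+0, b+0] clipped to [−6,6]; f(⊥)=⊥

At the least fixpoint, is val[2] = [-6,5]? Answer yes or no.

no

Worklist (32 pops):
  #1 pop 0: in=⊥ → ⊥ (no change)
  #2 pop 1: in=[-2,4] → [-2,4] (was ⊥); enqueue [0]
  #3 pop 2: in=[-2,4] → [-2,4] (was ⊥); enqueue []
  #4 pop 3: in=⊥ → [-2,4] (no change)
  #5 pop 4: in=[-2,4] → [-2,4] (was ⊥); enqueue []
  #6 pop 5: in=[-2,4] → [-2,4] (was ⊥); enqueue [3]
  #7 pop 0: in=[-2,4] → [-3,3] (was ⊥); enqueue []
  #8 pop 3: in=[-2,4] → [-3,4] (was [-2,4]); enqueue [1,2,4]
  #9 pop 1: in=[-3,4] → [-3,4] (was [-2,4]); enqueue [0]
  #10 pop 2: in=[-3,4] → [-3,4] (was [-2,4]); enqueue []
  #11 pop 4: in=[-3,4] → [-3,4] (was [-2,4]); enqueue [5]
  #12 pop 0: in=[-3,4] → [-4,3] (was [-3,3]); enqueue []
  #13 pop 5: in=[-3,4] → [-3,4] (was [-2,4]); enqueue [3]
  #14 pop 3: in=[-3,4] → [-4,4] (was [-3,4]); enqueue [1,2,4]
  #15 pop 1: in=[-4,4] → [-4,4] (was [-3,4]); enqueue [0]
  #16 pop 2: in=[-4,4] → [-4,4] (was [-3,4]); enqueue []
  #17 pop 4: in=[-4,4] → [-4,4] (was [-3,4]); enqueue [5]
  #18 pop 0: in=[-4,4] → [-5,3] (was [-4,3]); enqueue []
  #19 pop 5: in=[-4,4] → [-4,4] (was [-3,4]); enqueue [3]
  #20 pop 3: in=[-4,4] → [-5,4] (was [-4,4]); enqueue [1,2,4]
  #21 pop 1: in=[-5,4] → [-5,4] (was [-4,4]); enqueue [0]
  #22 pop 2: in=[-5,4] → [-5,4] (was [-4,4]); enqueue []
  #23 pop 4: in=[-5,4] → [-5,4] (was [-4,4]); enqueue [5]
  #24 pop 0: in=[-5,4] → [-6,3] (was [-5,3]); enqueue []
  #25 pop 5: in=[-5,4] → [-5,4] (was [-4,4]); enqueue [3]
  #26 pop 3: in=[-5,4] → [-6,4] (was [-5,4]); enqueue [1,2,4]
  #27 pop 1: in=[-6,4] → [-6,4] (was [-5,4]); enqueue [0]
  #28 pop 2: in=[-6,4] → [-6,4] (was [-5,4]); enqueue []
  #29 pop 4: in=[-6,4] → [-6,4] (was [-5,4]); enqueue [5]
  #30 pop 0: in=[-6,4] → [-6,3] (no change)
  #31 pop 5: in=[-6,4] → [-6,4] (was [-5,4]); enqueue [3]
  #32 pop 3: in=[-6,4] → [-6,4] (no change)

Fixpoint:
  val[0] = [-6,3]
  val[1] = [-6,4]
  val[2] = [-6,4]
  val[3] = [-6,4]
  val[4] = [-6,4]
  val[5] = [-6,4]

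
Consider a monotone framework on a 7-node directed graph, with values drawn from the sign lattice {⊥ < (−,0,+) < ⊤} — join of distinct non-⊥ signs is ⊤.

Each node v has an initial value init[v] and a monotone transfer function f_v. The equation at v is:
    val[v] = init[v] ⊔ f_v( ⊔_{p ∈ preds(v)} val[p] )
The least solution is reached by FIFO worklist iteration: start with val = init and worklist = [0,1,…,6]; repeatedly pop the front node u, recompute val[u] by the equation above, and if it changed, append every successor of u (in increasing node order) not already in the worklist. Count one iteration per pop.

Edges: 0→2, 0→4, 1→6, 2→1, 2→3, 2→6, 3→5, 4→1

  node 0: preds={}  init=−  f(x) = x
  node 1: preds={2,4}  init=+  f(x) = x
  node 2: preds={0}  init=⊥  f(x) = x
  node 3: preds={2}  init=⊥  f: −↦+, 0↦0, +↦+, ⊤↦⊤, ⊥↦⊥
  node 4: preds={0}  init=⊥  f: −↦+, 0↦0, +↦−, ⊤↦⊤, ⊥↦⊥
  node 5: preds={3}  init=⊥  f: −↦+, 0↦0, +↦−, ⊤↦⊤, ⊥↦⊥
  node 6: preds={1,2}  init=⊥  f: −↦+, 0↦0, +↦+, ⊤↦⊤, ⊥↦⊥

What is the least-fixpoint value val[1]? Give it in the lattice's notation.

⊤

Trace (9 dequeues):
  [1] u=0 | in ⊥ | out − | ==
  [2] u=1 | in ⊥ | out + | ==
  [3] u=2 | in − | out − | prev ⊥ | push {1}
  [4] u=3 | in − | out + | prev ⊥ | push {}
  [5] u=4 | in − | out + | prev ⊥ | push {}
  [6] u=5 | in + | out − | prev ⊥ | push {}
  [7] u=6 | in ⊤ | out ⊤ | prev ⊥ | push {}
  [8] u=1 | in ⊤ | out ⊤ | prev + | push {6}
  [9] u=6 | in ⊤ | out ⊤ | ==

Converged values:
  [0] −
  [1] ⊤
  [2] −
  [3] +
  [4] +
  [5] −
  [6] ⊤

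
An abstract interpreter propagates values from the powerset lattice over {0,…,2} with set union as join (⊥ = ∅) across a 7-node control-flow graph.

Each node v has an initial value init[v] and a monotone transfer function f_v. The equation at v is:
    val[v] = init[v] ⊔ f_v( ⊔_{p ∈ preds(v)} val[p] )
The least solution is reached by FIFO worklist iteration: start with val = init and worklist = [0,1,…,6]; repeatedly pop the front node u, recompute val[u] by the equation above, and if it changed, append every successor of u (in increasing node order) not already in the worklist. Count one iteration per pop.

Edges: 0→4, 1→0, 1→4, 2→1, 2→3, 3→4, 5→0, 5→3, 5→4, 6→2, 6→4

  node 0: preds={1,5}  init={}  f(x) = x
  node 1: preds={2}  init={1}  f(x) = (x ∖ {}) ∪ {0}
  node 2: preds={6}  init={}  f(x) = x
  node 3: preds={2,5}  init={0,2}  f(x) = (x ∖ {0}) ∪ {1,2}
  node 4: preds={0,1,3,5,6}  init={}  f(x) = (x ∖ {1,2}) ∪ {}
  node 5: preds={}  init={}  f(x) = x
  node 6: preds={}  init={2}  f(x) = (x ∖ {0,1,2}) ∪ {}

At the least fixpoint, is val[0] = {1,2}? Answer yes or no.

no

Worklist (12 pops):
  #1 pop 0: in={1} → {1} (was {}); enqueue []
  #2 pop 1: in={} → {0,1} (was {1}); enqueue [0]
  #3 pop 2: in={2} → {2} (was {}); enqueue [1]
  #4 pop 3: in={2} → {0,1,2} (was {0,2}); enqueue []
  #5 pop 4: in={0,1,2} → {0} (was {}); enqueue []
  #6 pop 5: in={} → {} (no change)
  #7 pop 6: in={} → {2} (no change)
  #8 pop 0: in={0,1} → {0,1} (was {1}); enqueue [4]
  #9 pop 1: in={2} → {0,1,2} (was {0,1}); enqueue [0]
  #10 pop 4: in={0,1,2} → {0} (no change)
  #11 pop 0: in={0,1,2} → {0,1,2} (was {0,1}); enqueue [4]
  #12 pop 4: in={0,1,2} → {0} (no change)

Fixpoint:
  val[0] = {0,1,2}
  val[1] = {0,1,2}
  val[2] = {2}
  val[3] = {0,1,2}
  val[4] = {0}
  val[5] = {}
  val[6] = {2}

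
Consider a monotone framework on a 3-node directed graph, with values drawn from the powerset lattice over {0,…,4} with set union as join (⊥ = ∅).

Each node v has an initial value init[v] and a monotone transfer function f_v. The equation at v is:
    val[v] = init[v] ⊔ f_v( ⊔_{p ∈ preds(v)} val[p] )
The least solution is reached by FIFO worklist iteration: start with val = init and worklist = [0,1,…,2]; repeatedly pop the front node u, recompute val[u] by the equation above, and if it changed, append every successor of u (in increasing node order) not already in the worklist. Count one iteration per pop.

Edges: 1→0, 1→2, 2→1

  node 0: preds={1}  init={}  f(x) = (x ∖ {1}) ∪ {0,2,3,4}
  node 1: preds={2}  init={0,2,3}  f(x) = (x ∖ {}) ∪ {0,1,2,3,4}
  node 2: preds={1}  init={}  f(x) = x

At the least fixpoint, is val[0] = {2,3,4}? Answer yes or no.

Worklist (5 pops):
  #1 pop 0: in={0,2,3} → {0,2,3,4} (was {}); enqueue []
  #2 pop 1: in={} → {0,1,2,3,4} (was {0,2,3}); enqueue [0]
  #3 pop 2: in={0,1,2,3,4} → {0,1,2,3,4} (was {}); enqueue [1]
  #4 pop 0: in={0,1,2,3,4} → {0,2,3,4} (no change)
  #5 pop 1: in={0,1,2,3,4} → {0,1,2,3,4} (no change)

Fixpoint:
  val[0] = {0,2,3,4}
  val[1] = {0,1,2,3,4}
  val[2] = {0,1,2,3,4}

no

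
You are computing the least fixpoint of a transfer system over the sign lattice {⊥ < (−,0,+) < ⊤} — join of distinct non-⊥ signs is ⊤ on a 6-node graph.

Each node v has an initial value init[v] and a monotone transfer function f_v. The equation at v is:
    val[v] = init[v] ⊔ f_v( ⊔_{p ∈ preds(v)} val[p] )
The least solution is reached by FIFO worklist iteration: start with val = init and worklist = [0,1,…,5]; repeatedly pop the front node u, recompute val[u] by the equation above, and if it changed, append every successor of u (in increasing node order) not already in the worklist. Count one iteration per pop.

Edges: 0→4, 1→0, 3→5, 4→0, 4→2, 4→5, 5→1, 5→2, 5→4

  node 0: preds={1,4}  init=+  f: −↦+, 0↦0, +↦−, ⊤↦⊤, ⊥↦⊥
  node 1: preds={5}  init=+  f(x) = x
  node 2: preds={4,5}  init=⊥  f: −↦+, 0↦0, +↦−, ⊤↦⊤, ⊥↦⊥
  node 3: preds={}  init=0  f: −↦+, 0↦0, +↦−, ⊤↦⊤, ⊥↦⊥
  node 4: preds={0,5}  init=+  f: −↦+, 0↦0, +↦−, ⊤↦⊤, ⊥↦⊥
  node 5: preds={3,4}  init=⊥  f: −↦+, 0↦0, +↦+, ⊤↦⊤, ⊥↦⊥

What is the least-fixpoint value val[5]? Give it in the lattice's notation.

Trace (11 dequeues):
  [1] u=0 | in + | out ⊤ | prev + | push {}
  [2] u=1 | in ⊥ | out + | ==
  [3] u=2 | in + | out − | prev ⊥ | push {}
  [4] u=3 | in ⊥ | out 0 | ==
  [5] u=4 | in ⊤ | out ⊤ | prev + | push {0,2}
  [6] u=5 | in ⊤ | out ⊤ | prev ⊥ | push {1,4}
  [7] u=0 | in ⊤ | out ⊤ | ==
  [8] u=2 | in ⊤ | out ⊤ | prev − | push {}
  [9] u=1 | in ⊤ | out ⊤ | prev + | push {0}
  [10] u=4 | in ⊤ | out ⊤ | ==
  [11] u=0 | in ⊤ | out ⊤ | ==

Converged values:
  [0] ⊤
  [1] ⊤
  [2] ⊤
  [3] 0
  [4] ⊤
  [5] ⊤

⊤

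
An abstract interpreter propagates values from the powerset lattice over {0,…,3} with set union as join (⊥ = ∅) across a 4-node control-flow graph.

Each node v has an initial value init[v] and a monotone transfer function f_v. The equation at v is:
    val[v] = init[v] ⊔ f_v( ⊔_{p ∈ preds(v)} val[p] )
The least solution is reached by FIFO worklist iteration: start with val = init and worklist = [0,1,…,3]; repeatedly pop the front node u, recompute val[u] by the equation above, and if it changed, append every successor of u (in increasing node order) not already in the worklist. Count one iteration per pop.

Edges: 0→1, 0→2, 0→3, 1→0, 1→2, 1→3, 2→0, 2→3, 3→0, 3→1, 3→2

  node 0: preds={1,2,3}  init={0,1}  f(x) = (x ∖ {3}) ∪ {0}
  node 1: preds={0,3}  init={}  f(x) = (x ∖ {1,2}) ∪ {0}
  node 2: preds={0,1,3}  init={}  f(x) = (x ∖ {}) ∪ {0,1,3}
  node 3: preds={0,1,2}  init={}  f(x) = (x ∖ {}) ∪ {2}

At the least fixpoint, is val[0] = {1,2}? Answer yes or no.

Worklist (9 pops):
  #1 pop 0: in={} → {0,1} (no change)
  #2 pop 1: in={0,1} → {0} (was {}); enqueue [0]
  #3 pop 2: in={0,1} → {0,1,3} (was {}); enqueue []
  #4 pop 3: in={0,1,3} → {0,1,2,3} (was {}); enqueue [1,2]
  #5 pop 0: in={0,1,2,3} → {0,1,2} (was {0,1}); enqueue [3]
  #6 pop 1: in={0,1,2,3} → {0,3} (was {0}); enqueue [0]
  #7 pop 2: in={0,1,2,3} → {0,1,2,3} (was {0,1,3}); enqueue []
  #8 pop 3: in={0,1,2,3} → {0,1,2,3} (no change)
  #9 pop 0: in={0,1,2,3} → {0,1,2} (no change)

Fixpoint:
  val[0] = {0,1,2}
  val[1] = {0,3}
  val[2] = {0,1,2,3}
  val[3] = {0,1,2,3}

no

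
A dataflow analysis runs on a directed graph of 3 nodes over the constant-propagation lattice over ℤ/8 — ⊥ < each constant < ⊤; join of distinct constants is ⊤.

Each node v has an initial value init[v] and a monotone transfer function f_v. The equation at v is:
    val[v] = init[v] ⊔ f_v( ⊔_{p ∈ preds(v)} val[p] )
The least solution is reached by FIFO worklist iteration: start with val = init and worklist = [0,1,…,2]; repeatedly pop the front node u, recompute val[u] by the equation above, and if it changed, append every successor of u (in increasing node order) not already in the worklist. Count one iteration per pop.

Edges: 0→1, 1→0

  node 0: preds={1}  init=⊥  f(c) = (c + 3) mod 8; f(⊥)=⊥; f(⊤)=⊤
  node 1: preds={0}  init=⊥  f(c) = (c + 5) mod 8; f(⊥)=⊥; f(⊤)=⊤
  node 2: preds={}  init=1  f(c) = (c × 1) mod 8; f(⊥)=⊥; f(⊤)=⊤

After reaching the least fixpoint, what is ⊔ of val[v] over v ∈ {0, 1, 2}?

Worklist (3 pops):
  #1 pop 0: in=⊥ → ⊥ (no change)
  #2 pop 1: in=⊥ → ⊥ (no change)
  #3 pop 2: in=⊥ → 1 (no change)

Fixpoint:
  val[0] = ⊥
  val[1] = ⊥
  val[2] = 1

1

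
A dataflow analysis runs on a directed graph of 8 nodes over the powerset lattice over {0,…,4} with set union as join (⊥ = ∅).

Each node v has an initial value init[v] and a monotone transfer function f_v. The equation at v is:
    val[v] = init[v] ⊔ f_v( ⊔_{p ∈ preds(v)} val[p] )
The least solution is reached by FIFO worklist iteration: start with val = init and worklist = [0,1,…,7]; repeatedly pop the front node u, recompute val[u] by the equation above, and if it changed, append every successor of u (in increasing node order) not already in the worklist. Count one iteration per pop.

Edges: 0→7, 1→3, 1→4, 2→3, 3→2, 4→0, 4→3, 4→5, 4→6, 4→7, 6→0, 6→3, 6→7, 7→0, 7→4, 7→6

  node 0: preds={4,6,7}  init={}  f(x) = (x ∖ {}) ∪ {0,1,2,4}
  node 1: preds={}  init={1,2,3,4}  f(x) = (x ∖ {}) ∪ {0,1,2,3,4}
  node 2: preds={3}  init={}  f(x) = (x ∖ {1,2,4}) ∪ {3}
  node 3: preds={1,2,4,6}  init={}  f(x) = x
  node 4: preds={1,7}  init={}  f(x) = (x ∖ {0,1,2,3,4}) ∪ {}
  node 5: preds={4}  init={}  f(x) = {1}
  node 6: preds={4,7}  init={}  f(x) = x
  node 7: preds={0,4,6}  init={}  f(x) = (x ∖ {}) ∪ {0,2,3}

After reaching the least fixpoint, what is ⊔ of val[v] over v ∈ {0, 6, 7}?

{0,1,2,3,4}

Worklist (15 pops):
  #1 pop 0: in={} → {0,1,2,4} (was {}); enqueue []
  #2 pop 1: in={} → {0,1,2,3,4} (was {1,2,3,4}); enqueue []
  #3 pop 2: in={} → {3} (was {}); enqueue []
  #4 pop 3: in={0,1,2,3,4} → {0,1,2,3,4} (was {}); enqueue [2]
  #5 pop 4: in={0,1,2,3,4} → {} (no change)
  #6 pop 5: in={} → {1} (was {}); enqueue []
  #7 pop 6: in={} → {} (no change)
  #8 pop 7: in={0,1,2,4} → {0,1,2,3,4} (was {}); enqueue [0,4,6]
  #9 pop 2: in={0,1,2,3,4} → {0,3} (was {3}); enqueue [3]
  #10 pop 0: in={0,1,2,3,4} → {0,1,2,3,4} (was {0,1,2,4}); enqueue [7]
  #11 pop 4: in={0,1,2,3,4} → {} (no change)
  #12 pop 6: in={0,1,2,3,4} → {0,1,2,3,4} (was {}); enqueue [0]
  #13 pop 3: in={0,1,2,3,4} → {0,1,2,3,4} (no change)
  #14 pop 7: in={0,1,2,3,4} → {0,1,2,3,4} (no change)
  #15 pop 0: in={0,1,2,3,4} → {0,1,2,3,4} (no change)

Fixpoint:
  val[0] = {0,1,2,3,4}
  val[1] = {0,1,2,3,4}
  val[2] = {0,3}
  val[3] = {0,1,2,3,4}
  val[4] = {}
  val[5] = {1}
  val[6] = {0,1,2,3,4}
  val[7] = {0,1,2,3,4}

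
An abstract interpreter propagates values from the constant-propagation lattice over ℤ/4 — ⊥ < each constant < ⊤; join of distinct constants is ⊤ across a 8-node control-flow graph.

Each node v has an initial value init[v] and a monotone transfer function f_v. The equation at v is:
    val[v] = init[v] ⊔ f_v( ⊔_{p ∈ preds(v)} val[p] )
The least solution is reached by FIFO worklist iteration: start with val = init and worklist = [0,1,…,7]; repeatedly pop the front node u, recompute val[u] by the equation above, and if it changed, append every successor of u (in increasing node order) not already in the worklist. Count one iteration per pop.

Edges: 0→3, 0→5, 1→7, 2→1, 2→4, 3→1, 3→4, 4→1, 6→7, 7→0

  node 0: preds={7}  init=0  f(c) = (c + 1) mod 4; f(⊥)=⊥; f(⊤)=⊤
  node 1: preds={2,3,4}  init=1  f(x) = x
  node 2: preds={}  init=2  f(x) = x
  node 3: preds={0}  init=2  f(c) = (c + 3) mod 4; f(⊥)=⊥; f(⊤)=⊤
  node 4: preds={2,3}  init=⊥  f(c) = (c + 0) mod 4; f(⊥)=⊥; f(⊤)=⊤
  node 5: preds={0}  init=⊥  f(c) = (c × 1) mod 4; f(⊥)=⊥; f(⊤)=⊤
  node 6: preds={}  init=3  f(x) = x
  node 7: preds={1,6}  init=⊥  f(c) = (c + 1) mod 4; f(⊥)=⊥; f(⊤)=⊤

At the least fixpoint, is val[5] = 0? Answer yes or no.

Trace (12 dequeues):
  [1] u=0 | in ⊥ | out 0 | ==
  [2] u=1 | in 2 | out ⊤ | prev 1 | push {}
  [3] u=2 | in ⊥ | out 2 | ==
  [4] u=3 | in 0 | out ⊤ | prev 2 | push {1}
  [5] u=4 | in ⊤ | out ⊤ | prev ⊥ | push {}
  [6] u=5 | in 0 | out 0 | prev ⊥ | push {}
  [7] u=6 | in ⊥ | out 3 | ==
  [8] u=7 | in ⊤ | out ⊤ | prev ⊥ | push {0}
  [9] u=1 | in ⊤ | out ⊤ | ==
  [10] u=0 | in ⊤ | out ⊤ | prev 0 | push {3,5}
  [11] u=3 | in ⊤ | out ⊤ | ==
  [12] u=5 | in ⊤ | out ⊤ | prev 0 | push {}

Converged values:
  [0] ⊤
  [1] ⊤
  [2] 2
  [3] ⊤
  [4] ⊤
  [5] ⊤
  [6] 3
  [7] ⊤

no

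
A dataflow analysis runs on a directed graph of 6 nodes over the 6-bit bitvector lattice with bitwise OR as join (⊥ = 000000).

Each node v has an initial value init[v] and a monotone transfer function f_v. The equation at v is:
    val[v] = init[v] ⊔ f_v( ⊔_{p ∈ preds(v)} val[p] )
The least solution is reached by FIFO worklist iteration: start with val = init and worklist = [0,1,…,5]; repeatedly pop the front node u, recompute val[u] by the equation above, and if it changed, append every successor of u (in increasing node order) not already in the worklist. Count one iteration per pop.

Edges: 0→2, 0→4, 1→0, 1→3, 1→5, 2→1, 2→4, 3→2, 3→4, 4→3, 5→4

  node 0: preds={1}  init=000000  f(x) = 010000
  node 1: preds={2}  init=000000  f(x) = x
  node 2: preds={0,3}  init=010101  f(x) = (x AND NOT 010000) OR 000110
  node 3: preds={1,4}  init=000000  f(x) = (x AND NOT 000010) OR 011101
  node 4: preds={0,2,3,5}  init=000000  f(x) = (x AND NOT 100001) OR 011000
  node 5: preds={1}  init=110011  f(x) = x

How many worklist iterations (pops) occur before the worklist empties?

Iteration log — 18 steps:
  step 1. node 0  ⊔preds=000000  new=010000  old=000000  +wl: 
  step 2. node 1  ⊔preds=010101  new=010101  old=000000  +wl: 0
  step 3. node 2  ⊔preds=010000  new=010111  old=010101  +wl: 1
  step 4. node 3  ⊔preds=010101  new=011101  old=000000  +wl: 2
  step 5. node 4  ⊔preds=111111  new=011110  old=000000  +wl: 3
  step 6. node 5  ⊔preds=010101  new=110111  old=110011  +wl: 4
  step 7. node 0  ⊔preds=010101  new=010000  stable
  step 8. node 1  ⊔preds=010111  new=010111  old=010101  +wl: 0,5
  step 9. node 2  ⊔preds=011101  new=011111  old=010111  +wl: 1
  step 10. node 3  ⊔preds=011111  new=011101  stable
  step 11. node 4  ⊔preds=111111  new=011110  stable
  step 12. node 0  ⊔preds=010111  new=010000  stable
  step 13. node 5  ⊔preds=010111  new=110111  stable
  step 14. node 1  ⊔preds=011111  new=011111  old=010111  +wl: 0,3,5
  step 15. node 0  ⊔preds=011111  new=010000  stable
  step 16. node 3  ⊔preds=011111  new=011101  stable
  step 17. node 5  ⊔preds=011111  new=111111  old=110111  +wl: 4
  step 18. node 4  ⊔preds=111111  new=011110  stable

Least fixpoint reached:
  node 0: 010000
  node 1: 011111
  node 2: 011111
  node 3: 011101
  node 4: 011110
  node 5: 111111

18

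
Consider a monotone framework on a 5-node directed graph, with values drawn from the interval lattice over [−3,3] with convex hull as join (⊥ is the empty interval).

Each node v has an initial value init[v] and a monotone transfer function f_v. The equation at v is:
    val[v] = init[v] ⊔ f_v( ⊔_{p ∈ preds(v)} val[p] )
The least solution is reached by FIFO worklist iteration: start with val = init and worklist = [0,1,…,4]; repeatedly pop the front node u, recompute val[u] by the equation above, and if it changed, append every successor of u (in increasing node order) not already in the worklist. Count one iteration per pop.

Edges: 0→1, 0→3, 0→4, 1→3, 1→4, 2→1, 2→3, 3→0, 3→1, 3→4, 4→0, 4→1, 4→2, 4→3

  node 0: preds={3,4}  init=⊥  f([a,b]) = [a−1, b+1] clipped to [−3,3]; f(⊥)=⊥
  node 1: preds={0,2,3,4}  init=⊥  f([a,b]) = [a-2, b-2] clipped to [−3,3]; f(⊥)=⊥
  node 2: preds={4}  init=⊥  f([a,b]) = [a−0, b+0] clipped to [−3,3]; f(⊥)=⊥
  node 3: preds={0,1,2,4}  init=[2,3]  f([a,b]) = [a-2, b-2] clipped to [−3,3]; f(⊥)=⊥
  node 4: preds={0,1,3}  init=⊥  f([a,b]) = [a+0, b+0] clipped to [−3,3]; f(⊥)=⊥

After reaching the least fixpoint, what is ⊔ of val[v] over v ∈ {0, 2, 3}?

[-3,3]

Worklist (11 pops):
  #1 pop 0: in=[2,3] → [1,3] (was ⊥); enqueue []
  #2 pop 1: in=[1,3] → [-1,1] (was ⊥); enqueue []
  #3 pop 2: in=⊥ → ⊥ (no change)
  #4 pop 3: in=[-1,3] → [-3,3] (was [2,3]); enqueue [0,1]
  #5 pop 4: in=[-3,3] → [-3,3] (was ⊥); enqueue [2,3]
  #6 pop 0: in=[-3,3] → [-3,3] (was [1,3]); enqueue [4]
  #7 pop 1: in=[-3,3] → [-3,1] (was [-1,1]); enqueue []
  #8 pop 2: in=[-3,3] → [-3,3] (was ⊥); enqueue [1]
  #9 pop 3: in=[-3,3] → [-3,3] (no change)
  #10 pop 4: in=[-3,3] → [-3,3] (no change)
  #11 pop 1: in=[-3,3] → [-3,1] (no change)

Fixpoint:
  val[0] = [-3,3]
  val[1] = [-3,1]
  val[2] = [-3,3]
  val[3] = [-3,3]
  val[4] = [-3,3]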